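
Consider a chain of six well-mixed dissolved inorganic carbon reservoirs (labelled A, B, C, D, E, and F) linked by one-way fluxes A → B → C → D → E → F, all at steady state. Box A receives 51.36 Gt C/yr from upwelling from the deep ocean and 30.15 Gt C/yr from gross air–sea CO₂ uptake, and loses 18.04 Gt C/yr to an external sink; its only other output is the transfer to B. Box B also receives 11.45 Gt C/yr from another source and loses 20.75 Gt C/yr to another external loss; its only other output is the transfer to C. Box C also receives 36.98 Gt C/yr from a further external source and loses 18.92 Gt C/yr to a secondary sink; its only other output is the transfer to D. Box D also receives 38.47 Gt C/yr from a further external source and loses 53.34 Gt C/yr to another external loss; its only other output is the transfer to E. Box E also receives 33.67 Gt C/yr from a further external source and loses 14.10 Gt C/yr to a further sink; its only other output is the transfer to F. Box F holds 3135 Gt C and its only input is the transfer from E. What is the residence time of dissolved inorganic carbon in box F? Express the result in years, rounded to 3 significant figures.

40.8 yr

Box A: F(A→B) = (51.36 + 30.15) − 18.04 = 63.470 Gt C/yr.
Box B: F(B→C) = (63.470 + 11.45) − 20.75 = 54.170 Gt C/yr.
Box C: F(C→D) = (54.170 + 36.98) − 18.92 = 72.230 Gt C/yr.
Box D: F(D→E) = (72.230 + 38.47) − 53.34 = 57.360 Gt C/yr.
Box E: F(E→F) = (57.360 + 33.67) − 14.10 = 76.930 Gt C/yr.
Box F throughput = its input = 76.930 Gt C/yr; τ = 3135 / 76.930 = 40.75 yr.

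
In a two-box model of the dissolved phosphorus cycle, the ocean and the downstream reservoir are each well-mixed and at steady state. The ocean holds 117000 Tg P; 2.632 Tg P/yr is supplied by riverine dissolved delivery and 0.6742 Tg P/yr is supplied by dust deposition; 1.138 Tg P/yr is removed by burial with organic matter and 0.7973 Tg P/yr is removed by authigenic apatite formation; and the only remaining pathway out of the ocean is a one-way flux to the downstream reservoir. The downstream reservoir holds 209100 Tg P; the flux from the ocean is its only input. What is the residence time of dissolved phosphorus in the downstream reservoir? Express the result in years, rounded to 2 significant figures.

150000 yr

Balance the ocean: ΣF_in = 2.632 + 0.6742 = 3.3062 Tg P/yr.
Flux to the downstream reservoir = ΣF_in − (1.138 + 0.7973) = 1.3709 Tg P/yr.
At steady state the output of the downstream reservoir equals its input, 1.3709 Tg P/yr.
τ = M / F = 209100 / 1.3709 = 152500 yr.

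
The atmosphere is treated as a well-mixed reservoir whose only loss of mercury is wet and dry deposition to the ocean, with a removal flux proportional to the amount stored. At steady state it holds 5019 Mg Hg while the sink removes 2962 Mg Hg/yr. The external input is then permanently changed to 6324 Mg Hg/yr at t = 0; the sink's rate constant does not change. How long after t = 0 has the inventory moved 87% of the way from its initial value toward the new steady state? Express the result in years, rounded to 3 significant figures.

3.46 yr

τ = M₀/F₀ = 5019/2962 = 1.694 yr.
The remaining gap fraction is e^(−t/τ); 87% covered ⇒ e^(−t/τ) = 0.130.
t = −τ ln(0.130) = 1.694 × 2.040 = 3.457 yr.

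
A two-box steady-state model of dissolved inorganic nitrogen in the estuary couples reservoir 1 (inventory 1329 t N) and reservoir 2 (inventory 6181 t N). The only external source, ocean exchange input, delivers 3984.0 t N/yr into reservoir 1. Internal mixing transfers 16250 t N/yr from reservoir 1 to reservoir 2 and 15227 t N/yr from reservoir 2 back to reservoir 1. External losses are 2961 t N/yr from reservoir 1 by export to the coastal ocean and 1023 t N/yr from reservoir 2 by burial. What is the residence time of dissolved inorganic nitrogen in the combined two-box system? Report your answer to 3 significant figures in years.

For the system as a whole, the A↔B exchange is internal and contributes nothing to the throughput; only the external sinks remove mass.
M_total = 1329 + 6181 = 7510.0 t N.
ΣF_external_out = 2961 + 1023 = 3984.0 t N/yr.
τ = M_total / ΣF_ext = 7510.0 / 3984.0 = 1.885 yr.

1.89 yr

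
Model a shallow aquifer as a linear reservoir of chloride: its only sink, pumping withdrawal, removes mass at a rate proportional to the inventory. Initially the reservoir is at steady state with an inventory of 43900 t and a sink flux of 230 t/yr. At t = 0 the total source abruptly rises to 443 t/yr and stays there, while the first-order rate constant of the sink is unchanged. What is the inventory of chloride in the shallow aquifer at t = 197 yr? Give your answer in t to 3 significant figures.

70100 t

Residence time τ = M₀/F₀ = 190.9 yr. The eventual steady state is M_∞ = M₀·(F₁/F₀) = 43900 × 443/230 = 84555 t.
The anomaly ΔM(t) = M(t) − M_∞ decays as ΔM₀·e^(−t/τ) with ΔM₀ = 43900 − 84555 = −40660 t.
At t = 197 yr, e^(−t/τ) = e^(−1.032) = 0.3563, so ΔM = −14480 t and M = 84555 − 14480 = 70072 t.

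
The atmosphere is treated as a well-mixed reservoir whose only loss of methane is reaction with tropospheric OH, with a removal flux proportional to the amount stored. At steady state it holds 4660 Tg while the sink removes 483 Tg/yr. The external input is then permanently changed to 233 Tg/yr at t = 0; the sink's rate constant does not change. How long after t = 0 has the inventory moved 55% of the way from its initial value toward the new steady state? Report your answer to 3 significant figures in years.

τ = M₀/F₀ = 4660/483 = 9.648 yr.
The remaining gap fraction is e^(−t/τ); 55% covered ⇒ e^(−t/τ) = 0.450.
t = −τ ln(0.450) = 9.648 × 0.7985 = 7.704 yr.

7.70 yr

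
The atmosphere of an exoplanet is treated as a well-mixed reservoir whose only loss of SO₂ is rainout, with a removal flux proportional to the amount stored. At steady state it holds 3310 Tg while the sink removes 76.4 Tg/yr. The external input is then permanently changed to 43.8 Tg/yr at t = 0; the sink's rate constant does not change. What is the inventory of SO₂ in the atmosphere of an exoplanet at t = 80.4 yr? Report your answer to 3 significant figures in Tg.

The sink rate constant is k = F₀/M₀ = 76.4/3310 = 0.02308 yr⁻¹.
Solving dM/dt = F₁ − kM with M(0) = M₀ gives M(t) = F₁/k + (M₀ − F₁/k)·e^(−kt).
F₁/k = 43.8/0.02308 = 1897.6 Tg; kt = 0.02308 × 80.4 = 1.856, e^(−kt) = 0.1563.
M(80.4) = 1897.6 + (3310 − 1897.6) × 0.1563 = 1897.6 + 220.8 = 2118.4 Tg.

2120 Tg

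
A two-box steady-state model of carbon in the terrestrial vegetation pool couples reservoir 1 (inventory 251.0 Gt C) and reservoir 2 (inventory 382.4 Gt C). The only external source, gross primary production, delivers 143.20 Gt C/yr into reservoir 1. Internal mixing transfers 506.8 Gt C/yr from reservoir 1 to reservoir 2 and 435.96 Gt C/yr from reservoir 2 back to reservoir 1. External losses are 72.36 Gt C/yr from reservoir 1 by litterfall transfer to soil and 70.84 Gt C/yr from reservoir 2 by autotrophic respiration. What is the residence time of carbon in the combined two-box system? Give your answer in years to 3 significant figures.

4.42 yr

For the system as a whole, the A↔B exchange is internal and contributes nothing to the throughput; only the external sinks remove mass.
M_total = 251.0 + 382.4 = 633.40 Gt C.
ΣF_external_out = 72.36 + 70.84 = 143.20 Gt C/yr.
τ = M_total / ΣF_ext = 633.40 / 143.20 = 4.423 yr.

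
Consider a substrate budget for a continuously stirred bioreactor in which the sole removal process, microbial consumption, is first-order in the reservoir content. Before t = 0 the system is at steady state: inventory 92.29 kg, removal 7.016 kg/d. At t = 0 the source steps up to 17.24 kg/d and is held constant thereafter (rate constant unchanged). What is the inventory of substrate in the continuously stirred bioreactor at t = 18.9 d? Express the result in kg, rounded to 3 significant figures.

195 kg

Residence time τ = M₀/F₀ = 13.15 d. The eventual steady state is M_∞ = M₀·(F₁/F₀) = 92.29 × 17.24/7.016 = 226.78 kg.
The anomaly ΔM(t) = M(t) − M_∞ decays as ΔM₀·e^(−t/τ) with ΔM₀ = 92.29 − 226.78 = −134.5 kg.
At t = 18.9 d, e^(−t/τ) = e^(−1.437) = 0.2377, so ΔM = −31.97 kg and M = 226.78 − 31.97 = 194.81 kg.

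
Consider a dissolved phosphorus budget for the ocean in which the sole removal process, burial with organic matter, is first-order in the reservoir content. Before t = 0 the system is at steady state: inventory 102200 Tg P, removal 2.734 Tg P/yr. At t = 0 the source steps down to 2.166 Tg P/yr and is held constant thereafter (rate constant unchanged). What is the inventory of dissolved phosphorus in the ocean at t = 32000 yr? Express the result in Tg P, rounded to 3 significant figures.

90000 Tg P

The sink rate constant is k = F₀/M₀ = 2.734/102200 = 2.675×10^-5 yr⁻¹.
Solving dM/dt = F₁ − kM with M(0) = M₀ gives M(t) = F₁/k + (M₀ − F₁/k)·e^(−kt).
F₁/k = 2.166/2.675×10^-5 = 80968 Tg P; kt = 2.675×10^-5 × 32000 = 0.8560, e^(−kt) = 0.4248.
M(32000) = 80968 + (102200 − 80968) × 0.4248 = 80968 + 9020 = 89988 Tg P.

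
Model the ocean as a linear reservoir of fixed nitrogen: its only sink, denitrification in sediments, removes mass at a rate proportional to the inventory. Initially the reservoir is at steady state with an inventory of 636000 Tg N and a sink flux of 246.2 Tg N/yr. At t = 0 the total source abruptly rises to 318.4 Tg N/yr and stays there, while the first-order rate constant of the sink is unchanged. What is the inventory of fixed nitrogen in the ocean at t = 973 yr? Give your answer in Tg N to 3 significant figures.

Residence time τ = M₀/F₀ = 2583 yr. The eventual steady state is M_∞ = M₀·(F₁/F₀) = 636000 × 318.4/246.2 = 822510 Tg N.
The anomaly ΔM(t) = M(t) − M_∞ decays as ΔM₀·e^(−t/τ) with ΔM₀ = 636000 − 822510 = −186500 Tg N.
At t = 973 yr, e^(−t/τ) = e^(−0.3767) = 0.6862, so ΔM = −128000 Tg N and M = 822510 − 128000 = 694540 Tg N.

695000 Tg N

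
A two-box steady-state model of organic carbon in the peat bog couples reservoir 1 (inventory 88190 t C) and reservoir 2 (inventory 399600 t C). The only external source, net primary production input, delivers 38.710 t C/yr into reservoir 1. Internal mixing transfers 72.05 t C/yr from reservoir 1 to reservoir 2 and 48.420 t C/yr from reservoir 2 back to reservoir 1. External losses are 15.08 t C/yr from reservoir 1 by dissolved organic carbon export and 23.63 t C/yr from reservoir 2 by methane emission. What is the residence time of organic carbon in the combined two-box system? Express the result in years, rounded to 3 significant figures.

Residence time in the combined system uses the total inventory and the total *external* removal — internal exchanges between the two boxes cancel.
M_total = 88190 + 399600 = 487790 t C.
ΣF_external_out = 15.08 + 23.63 = 38.710 t C/yr.
τ = M_total / ΣF_ext = 487790 / 38.710 = 12600 yr.

12600 yr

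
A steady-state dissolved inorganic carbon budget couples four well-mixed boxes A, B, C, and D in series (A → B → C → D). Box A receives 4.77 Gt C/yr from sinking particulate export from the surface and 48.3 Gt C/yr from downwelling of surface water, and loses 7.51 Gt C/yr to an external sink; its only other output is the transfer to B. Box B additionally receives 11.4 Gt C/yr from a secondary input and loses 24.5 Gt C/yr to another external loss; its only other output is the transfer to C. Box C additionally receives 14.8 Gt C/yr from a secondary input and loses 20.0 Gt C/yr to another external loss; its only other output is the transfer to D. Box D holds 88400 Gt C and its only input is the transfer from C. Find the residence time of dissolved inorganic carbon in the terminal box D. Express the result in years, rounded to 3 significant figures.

3240 yr

Box A: F(A→B) = (4.77 + 48.3) − 7.51 = 45.560 Gt C/yr.
Box B: F(B→C) = (45.560 + 11.4) − 24.5 = 32.460 Gt C/yr.
Box C: F(C→D) = (32.460 + 14.8) − 20.0 = 27.260 Gt C/yr.
Box D throughput = its input = 27.260 Gt C/yr; τ = 88400 / 27.260 = 3243 yr.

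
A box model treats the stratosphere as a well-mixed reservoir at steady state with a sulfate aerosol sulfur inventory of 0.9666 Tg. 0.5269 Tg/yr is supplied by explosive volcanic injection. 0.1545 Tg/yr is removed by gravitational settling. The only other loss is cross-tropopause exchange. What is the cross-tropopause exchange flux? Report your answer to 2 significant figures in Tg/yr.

At steady state ΣF_in = ΣF_out.
ΣF_in = 0.52690 Tg/yr.
Cross-tropopause exchange flux = ΣF_in − (0.1545) = 0.52690 − 0.1545 = 0.3724 Tg/yr.

0.37 Tg/yr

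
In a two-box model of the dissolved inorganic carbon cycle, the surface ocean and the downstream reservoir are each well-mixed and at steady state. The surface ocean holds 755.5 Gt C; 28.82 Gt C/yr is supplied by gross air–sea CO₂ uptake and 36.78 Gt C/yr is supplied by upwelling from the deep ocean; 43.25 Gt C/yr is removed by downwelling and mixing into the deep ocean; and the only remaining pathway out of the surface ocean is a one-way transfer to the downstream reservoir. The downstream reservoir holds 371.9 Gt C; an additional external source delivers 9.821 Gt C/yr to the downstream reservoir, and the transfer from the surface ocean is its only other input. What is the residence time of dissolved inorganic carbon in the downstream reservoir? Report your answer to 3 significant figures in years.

11.6 yr

Balance the surface ocean: ΣF_in = 28.82 + 36.78 = 65.600 Gt C/yr.
Transfer to the downstream reservoir = ΣF_in − (43.25) = 22.350 Gt C/yr.
Total input to the downstream reservoir = 22.350 + 9.821 = 32.171 Gt C/yr; at steady state this equals its total output.
τ = M / F = 371.9 / 32.171 = 11.56 yr.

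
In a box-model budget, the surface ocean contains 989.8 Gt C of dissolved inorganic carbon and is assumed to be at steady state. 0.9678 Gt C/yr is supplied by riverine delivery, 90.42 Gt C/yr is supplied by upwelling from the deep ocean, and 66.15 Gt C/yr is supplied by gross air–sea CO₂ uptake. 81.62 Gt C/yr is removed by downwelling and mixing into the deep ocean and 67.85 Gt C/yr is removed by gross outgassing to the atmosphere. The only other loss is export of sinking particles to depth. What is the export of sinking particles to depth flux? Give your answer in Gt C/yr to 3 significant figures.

At steady state ΣF_in = ΣF_out.
ΣF_in = 0.9678 + 90.42 + 66.15 = 157.54 Gt C/yr.
Export of sinking particles to depth flux = ΣF_in − (81.62 + 67.85) = 157.54 − 149.5 = 8.068 Gt C/yr.

8.07 Gt C/yr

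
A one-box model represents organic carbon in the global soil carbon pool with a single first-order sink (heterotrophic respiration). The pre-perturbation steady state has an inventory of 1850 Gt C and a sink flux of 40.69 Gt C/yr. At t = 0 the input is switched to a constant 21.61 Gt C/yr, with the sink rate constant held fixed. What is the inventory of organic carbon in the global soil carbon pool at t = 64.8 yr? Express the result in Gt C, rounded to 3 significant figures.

τ = M₀/F₀ = 1850/40.69 = 45.47 yr; rate constant k = 1/τ.
New steady state M_∞ = F₁/k = F₁·τ = 21.61 × 45.47 = 982.51 Gt C.
M(t) = M_∞ + (M₀ − M_∞)·e^(−t/τ); t/τ = 64.8/45.47 = 1.425, so e^(−t/τ) = 0.2404.
M(t) = 982.51 + 867.5 × 0.2404 = 1191.1 Gt C.

1190 Gt C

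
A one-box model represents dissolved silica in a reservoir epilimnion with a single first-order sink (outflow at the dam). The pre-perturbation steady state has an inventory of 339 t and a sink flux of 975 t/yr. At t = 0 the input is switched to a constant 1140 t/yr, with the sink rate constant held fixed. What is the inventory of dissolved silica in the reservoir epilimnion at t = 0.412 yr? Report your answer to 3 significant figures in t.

The sink rate constant is k = F₀/M₀ = 975/339 = 2.876 yr⁻¹.
Solving dM/dt = F₁ − kM with M(0) = M₀ gives M(t) = F₁/k + (M₀ − F₁/k)·e^(−kt).
F₁/k = 1140/2.876 = 396.37 t; kt = 2.876 × 0.412 = 1.185, e^(−kt) = 0.3058.
M(0.412) = 396.37 + (339 − 396.37) × 0.3058 = 396.37 − 17.54 = 378.83 t.

379 t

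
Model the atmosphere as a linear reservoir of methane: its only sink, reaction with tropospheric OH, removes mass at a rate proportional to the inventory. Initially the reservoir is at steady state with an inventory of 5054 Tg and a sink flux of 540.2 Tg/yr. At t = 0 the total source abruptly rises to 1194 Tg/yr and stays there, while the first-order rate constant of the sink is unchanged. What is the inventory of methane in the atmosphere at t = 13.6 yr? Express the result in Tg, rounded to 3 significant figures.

Residence time τ = M₀/F₀ = 9.356 yr. The eventual steady state is M_∞ = M₀·(F₁/F₀) = 5054 × 1194/540.2 = 11171 Tg.
The anomaly ΔM(t) = M(t) − M_∞ decays as ΔM₀·e^(−t/τ) with ΔM₀ = 5054 − 11171 = −6117 Tg.
At t = 13.6 yr, e^(−t/τ) = e^(−1.454) = 0.2337, so ΔM = −1430 Tg and M = 11171 − 1430 = 9741.2 Tg.

9740 Tg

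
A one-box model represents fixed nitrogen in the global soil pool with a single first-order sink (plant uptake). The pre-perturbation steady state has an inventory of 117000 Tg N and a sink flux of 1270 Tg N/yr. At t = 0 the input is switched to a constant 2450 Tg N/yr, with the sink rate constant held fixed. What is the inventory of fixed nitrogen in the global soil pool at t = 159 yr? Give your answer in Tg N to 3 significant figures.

τ = M₀/F₀ = 117000/1270 = 92.13 yr; rate constant k = 1/τ.
New steady state M_∞ = F₁/k = F₁·τ = 2450 × 92.13 = 225710 Tg N.
M(t) = M_∞ + (M₀ − M_∞)·e^(−t/τ); t/τ = 159/92.13 = 1.726, so e^(−t/τ) = 0.1780.
M(t) = 225710 − 108700 × 0.1780 = 206360 Tg N.

206000 Tg N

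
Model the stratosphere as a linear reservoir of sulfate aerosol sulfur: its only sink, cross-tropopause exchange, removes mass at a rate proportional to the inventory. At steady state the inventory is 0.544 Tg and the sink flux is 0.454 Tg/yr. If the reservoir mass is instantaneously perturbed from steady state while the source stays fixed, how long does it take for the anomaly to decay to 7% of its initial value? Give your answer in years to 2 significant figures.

For a linear reservoir the anomaly decays as exp(−t/τ) with τ = M/F = 0.544/0.454 = 1.198 yr.
exp(−t/τ) = 0.07 ⇒ t = −τ ln(0.07) = 1.198 × 2.659 = 3.186 yr.

3.2 yr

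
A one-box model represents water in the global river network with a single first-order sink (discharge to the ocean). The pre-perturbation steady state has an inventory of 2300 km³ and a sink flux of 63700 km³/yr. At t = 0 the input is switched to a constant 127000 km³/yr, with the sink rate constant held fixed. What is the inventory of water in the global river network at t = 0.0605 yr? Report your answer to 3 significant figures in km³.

4160 km³

τ = M₀/F₀ = 2300/63700 = 0.03611 yr; rate constant k = 1/τ.
New steady state M_∞ = F₁/k = F₁·τ = 127000 × 0.03611 = 4585.6 km³.
M(t) = M_∞ + (M₀ − M_∞)·e^(−t/τ); t/τ = 0.0605/0.03611 = 1.676, so e^(−t/τ) = 0.1872.
M(t) = 4585.6 − 2286 × 0.1872 = 4157.7 km³.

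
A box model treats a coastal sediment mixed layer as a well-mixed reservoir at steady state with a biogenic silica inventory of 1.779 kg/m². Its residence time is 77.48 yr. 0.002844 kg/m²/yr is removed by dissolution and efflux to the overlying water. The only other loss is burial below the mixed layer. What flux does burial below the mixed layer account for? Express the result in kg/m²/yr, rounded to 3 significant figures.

Total removal F = M/τ = 1.779 / 77.48 = 0.02296 kg/m²/yr.
Burial below the mixed layer = F − (0.002844) = 0.02296 − 0.002844 = 0.02012 kg/m²/yr.

0.0201 kg/m²/yr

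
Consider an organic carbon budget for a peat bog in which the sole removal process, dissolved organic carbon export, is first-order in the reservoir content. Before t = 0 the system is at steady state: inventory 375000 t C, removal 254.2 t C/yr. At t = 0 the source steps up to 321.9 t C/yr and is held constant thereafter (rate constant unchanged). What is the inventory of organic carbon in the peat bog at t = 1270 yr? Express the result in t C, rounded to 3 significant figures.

433000 t C

The sink rate constant is k = F₀/M₀ = 254.2/375000 = 0.0006779 yr⁻¹.
Solving dM/dt = F₁ − kM with M(0) = M₀ gives M(t) = F₁/k + (M₀ − F₁/k)·e^(−kt).
F₁/k = 321.9/0.0006779 = 474870 t C; kt = 0.0006779 × 1270 = 0.8609, e^(−kt) = 0.4228.
M(1270) = 474870 + (375000 − 474870) × 0.4228 = 474870 − 42220 = 432650 t C.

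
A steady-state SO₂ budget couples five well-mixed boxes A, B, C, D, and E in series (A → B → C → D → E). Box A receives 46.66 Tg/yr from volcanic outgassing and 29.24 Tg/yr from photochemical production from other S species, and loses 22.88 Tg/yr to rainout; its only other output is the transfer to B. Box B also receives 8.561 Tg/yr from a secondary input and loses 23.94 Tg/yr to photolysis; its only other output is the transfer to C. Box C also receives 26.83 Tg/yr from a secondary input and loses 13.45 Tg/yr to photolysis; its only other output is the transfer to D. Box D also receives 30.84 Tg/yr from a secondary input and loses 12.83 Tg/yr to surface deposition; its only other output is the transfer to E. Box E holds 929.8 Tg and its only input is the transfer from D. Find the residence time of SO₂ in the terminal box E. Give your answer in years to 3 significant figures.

Box A: F(A→B) = (46.66 + 29.24) − 22.88 = 53.020 Tg/yr.
Box B: F(B→C) = (53.020 + 8.561) − 23.94 = 37.641 Tg/yr.
Box C: F(C→D) = (37.641 + 26.83) − 13.45 = 51.021 Tg/yr.
Box D: F(D→E) = (51.021 + 30.84) − 12.83 = 69.031 Tg/yr.
Box E throughput = its input = 69.031 Tg/yr; τ = 929.8 / 69.031 = 13.47 yr.

13.5 yr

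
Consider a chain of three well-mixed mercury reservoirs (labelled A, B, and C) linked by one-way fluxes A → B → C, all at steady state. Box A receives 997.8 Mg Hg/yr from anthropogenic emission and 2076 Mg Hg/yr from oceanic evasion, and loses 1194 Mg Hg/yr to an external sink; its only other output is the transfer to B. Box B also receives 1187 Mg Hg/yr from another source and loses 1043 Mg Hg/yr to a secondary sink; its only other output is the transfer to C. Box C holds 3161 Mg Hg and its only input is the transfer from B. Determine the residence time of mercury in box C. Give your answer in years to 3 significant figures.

Box A: F(A→B) = (997.8 + 2076) − 1194 = 1879.8 Mg Hg/yr.
Box B: F(B→C) = (1879.8 + 1187) − 1043 = 2023.8 Mg Hg/yr.
Box C throughput = its input = 2023.8 Mg Hg/yr; τ = 3161 / 2023.8 = 1.562 yr.

1.56 yr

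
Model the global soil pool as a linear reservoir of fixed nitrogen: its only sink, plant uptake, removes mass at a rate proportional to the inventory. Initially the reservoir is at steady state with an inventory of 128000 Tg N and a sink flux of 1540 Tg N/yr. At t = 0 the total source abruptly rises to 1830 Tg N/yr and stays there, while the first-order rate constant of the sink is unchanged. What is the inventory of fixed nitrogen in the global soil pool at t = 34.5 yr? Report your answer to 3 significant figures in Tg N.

136000 Tg N

Residence time τ = M₀/F₀ = 83.12 yr. The eventual steady state is M_∞ = M₀·(F₁/F₀) = 128000 × 1830/1540 = 152100 Tg N.
The anomaly ΔM(t) = M(t) − M_∞ decays as ΔM₀·e^(−t/τ) with ΔM₀ = 128000 − 152100 = −24100 Tg N.
At t = 34.5 yr, e^(−t/τ) = e^(−0.4151) = 0.6603, so ΔM = −15920 Tg N and M = 152100 − 15920 = 136190 Tg N.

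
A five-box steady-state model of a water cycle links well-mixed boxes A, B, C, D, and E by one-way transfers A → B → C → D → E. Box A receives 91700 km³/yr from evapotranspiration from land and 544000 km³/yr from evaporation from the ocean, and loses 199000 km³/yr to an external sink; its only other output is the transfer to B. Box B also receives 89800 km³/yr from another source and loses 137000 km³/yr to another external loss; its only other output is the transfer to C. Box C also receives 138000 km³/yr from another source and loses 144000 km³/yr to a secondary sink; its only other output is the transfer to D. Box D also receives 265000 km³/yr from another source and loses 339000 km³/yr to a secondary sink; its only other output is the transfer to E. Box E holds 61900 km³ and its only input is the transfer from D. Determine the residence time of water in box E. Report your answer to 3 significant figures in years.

Box A: F(A→B) = (91700 + 544000) − 199000 = 436700 km³/yr.
Box B: F(B→C) = (436700 + 89800) − 137000 = 389500 km³/yr.
Box C: F(C→D) = (389500 + 138000) − 144000 = 383500 km³/yr.
Box D: F(D→E) = (383500 + 265000) − 339000 = 309500 km³/yr.
Box E throughput = its input = 309500 km³/yr; τ = 61900 / 309500 = 0.2000 yr.

0.200 yr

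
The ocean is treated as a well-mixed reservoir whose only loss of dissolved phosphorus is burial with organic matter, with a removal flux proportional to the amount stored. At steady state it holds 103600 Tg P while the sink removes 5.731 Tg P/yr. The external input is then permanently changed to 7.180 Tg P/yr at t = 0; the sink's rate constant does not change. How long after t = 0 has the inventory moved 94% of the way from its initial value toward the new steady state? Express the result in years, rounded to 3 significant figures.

50900 yr

τ = M₀/F₀ = 103600/5.731 = 18080 yr.
The remaining gap fraction is e^(−t/τ); 94% covered ⇒ e^(−t/τ) = 0.0600.
t = −τ ln(0.0600) = 18080 × 2.813 = 50860 yr.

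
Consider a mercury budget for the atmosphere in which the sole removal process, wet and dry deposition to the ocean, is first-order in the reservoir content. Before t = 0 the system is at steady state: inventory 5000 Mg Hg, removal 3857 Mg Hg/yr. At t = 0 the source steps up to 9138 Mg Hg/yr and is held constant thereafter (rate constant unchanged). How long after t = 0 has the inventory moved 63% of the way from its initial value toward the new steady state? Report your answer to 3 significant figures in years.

τ = M₀/F₀ = 5000/3857 = 1.296 yr.
The remaining gap fraction is e^(−t/τ); 63% covered ⇒ e^(−t/τ) = 0.370.
t = −τ ln(0.370) = 1.296 × 0.9943 = 1.289 yr.

1.29 yr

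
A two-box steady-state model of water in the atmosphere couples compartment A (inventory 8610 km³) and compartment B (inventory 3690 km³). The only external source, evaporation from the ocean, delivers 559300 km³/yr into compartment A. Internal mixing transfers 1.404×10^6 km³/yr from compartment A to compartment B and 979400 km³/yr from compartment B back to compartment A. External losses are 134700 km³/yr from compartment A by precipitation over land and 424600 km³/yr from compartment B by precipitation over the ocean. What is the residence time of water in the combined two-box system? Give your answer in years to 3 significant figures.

Treat the two boxes together as one reservoir: the mixing fluxes between them are internal recycling, so τ = ΣM / Σ(external losses).
M_total = 8610 + 3690 = 12300 km³.
ΣF_external_out = 134700 + 424600 = 559300 km³/yr.
τ = M_total / ΣF_ext = 12300 / 559300 = 0.02199 yr.

0.0220 yr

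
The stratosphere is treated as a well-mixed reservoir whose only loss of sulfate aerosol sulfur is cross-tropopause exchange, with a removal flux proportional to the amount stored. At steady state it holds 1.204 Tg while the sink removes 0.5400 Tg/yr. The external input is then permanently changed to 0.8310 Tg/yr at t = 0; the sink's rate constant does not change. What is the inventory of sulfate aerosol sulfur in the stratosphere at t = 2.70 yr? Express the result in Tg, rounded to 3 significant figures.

τ = M₀/F₀ = 1.204/0.5400 = 2.230 yr; rate constant k = 1/τ.
New steady state M_∞ = F₁/k = F₁·τ = 0.8310 × 2.230 = 1.8528 Tg.
M(t) = M_∞ + (M₀ − M_∞)·e^(−t/τ); t/τ = 2.70/2.230 = 1.211, so e^(−t/τ) = 0.2979.
M(t) = 1.8528 − 0.6488 × 0.2979 = 1.6595 Tg.

1.66 Tg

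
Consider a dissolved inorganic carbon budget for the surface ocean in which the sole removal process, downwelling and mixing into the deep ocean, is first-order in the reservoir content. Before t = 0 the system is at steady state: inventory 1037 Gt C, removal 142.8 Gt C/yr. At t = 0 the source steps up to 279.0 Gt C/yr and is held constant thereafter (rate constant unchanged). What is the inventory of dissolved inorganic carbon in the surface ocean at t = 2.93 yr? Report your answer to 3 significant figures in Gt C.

The sink rate constant is k = F₀/M₀ = 142.8/1037 = 0.1377 yr⁻¹.
Solving dM/dt = F₁ − kM with M(0) = M₀ gives M(t) = F₁/k + (M₀ − F₁/k)·e^(−kt).
F₁/k = 279.0/0.1377 = 2026.1 Gt C; kt = 0.1377 × 2.93 = 0.4035, e^(−kt) = 0.6680.
M(2.93) = 2026.1 + (1037 − 2026.1) × 0.6680 = 2026.1 − 660.7 = 1365.4 Gt C.

1370 Gt C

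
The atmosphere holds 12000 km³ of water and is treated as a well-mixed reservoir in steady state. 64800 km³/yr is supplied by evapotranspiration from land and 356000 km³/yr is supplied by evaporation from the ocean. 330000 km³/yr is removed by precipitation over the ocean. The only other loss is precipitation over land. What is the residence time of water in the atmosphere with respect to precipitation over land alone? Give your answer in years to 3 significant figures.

0.132 yr

At steady state ΣF_in = ΣF_out.
ΣF_in = 64800 + 356000 = 420800 km³/yr.
Precipitation over land flux = ΣF_in − (330000) = 420800 − 330000 = 90800 km³/yr.
τ = M / F = 12000 / 90800 = 0.1322 yr.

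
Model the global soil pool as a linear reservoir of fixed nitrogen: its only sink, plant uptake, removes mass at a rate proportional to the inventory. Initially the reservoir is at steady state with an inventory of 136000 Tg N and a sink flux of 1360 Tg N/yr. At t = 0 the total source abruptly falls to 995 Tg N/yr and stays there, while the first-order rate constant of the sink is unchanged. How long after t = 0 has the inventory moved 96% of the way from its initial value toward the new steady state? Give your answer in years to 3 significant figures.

322 yr

τ = M₀/F₀ = 136000/1360 = 100.0 yr.
The remaining gap fraction is e^(−t/τ); 96% covered ⇒ e^(−t/τ) = 0.0400.
t = −τ ln(0.0400) = 100.0 × 3.219 = 321.9 yr.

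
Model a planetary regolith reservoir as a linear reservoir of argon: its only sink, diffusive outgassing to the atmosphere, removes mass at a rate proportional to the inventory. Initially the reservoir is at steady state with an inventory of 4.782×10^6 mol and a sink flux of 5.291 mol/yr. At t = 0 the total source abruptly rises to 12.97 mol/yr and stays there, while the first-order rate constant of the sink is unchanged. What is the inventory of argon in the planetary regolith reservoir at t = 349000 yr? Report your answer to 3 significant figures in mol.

τ = M₀/F₀ = 4.782×10^6/5.291 = 903800 yr; rate constant k = 1/τ.
New steady state M_∞ = F₁/k = F₁·τ = 12.97 × 903800 = 1.1722×10^7 mol.
M(t) = M_∞ + (M₀ − M_∞)·e^(−t/τ); t/τ = 349000/903800 = 0.3861, so e^(−t/τ) = 0.6797.
M(t) = 1.1722×10^7 − 6.940×10^6 × 0.6797 = 7.0052×10^6 mol.

7.01×10^6 mol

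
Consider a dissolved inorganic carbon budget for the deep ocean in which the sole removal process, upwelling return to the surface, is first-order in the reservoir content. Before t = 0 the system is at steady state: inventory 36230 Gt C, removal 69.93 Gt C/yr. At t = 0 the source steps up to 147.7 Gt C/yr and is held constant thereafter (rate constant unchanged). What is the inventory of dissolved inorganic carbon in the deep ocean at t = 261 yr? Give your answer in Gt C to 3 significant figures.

Residence time τ = M₀/F₀ = 518.1 yr. The eventual steady state is M_∞ = M₀·(F₁/F₀) = 36230 × 147.7/69.93 = 76522 Gt C.
The anomaly ΔM(t) = M(t) − M_∞ decays as ΔM₀·e^(−t/τ) with ΔM₀ = 36230 − 76522 = −40290 Gt C.
At t = 261 yr, e^(−t/τ) = e^(−0.5038) = 0.6042, so ΔM = −24350 Gt C and M = 76522 − 24350 = 52176 Gt C.

52200 Gt C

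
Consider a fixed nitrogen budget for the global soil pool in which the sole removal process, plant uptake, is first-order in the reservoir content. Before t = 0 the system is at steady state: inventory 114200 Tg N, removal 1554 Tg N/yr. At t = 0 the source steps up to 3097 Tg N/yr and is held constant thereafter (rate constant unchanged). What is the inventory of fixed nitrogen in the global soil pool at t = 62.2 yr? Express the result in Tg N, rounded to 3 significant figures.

The sink rate constant is k = F₀/M₀ = 1554/114200 = 0.01361 yr⁻¹.
Solving dM/dt = F₁ − kM with M(0) = M₀ gives M(t) = F₁/k + (M₀ − F₁/k)·e^(−kt).
F₁/k = 3097/0.01361 = 227590 Tg N; kt = 0.01361 × 62.2 = 0.8464, e^(−kt) = 0.4290.
M(62.2) = 227590 + (114200 − 227590) × 0.4290 = 227590 − 48640 = 178950 Tg N.

179000 Tg N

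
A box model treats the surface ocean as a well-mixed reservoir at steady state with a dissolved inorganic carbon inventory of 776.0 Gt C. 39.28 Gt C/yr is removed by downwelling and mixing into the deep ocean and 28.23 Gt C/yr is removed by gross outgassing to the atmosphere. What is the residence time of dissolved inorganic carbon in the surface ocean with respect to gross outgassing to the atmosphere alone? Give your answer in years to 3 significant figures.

27.5 yr

Residence time with respect to a single sink: τ = M / F_sink.
τ = 776.0 / 28.23 = 27.49 yr.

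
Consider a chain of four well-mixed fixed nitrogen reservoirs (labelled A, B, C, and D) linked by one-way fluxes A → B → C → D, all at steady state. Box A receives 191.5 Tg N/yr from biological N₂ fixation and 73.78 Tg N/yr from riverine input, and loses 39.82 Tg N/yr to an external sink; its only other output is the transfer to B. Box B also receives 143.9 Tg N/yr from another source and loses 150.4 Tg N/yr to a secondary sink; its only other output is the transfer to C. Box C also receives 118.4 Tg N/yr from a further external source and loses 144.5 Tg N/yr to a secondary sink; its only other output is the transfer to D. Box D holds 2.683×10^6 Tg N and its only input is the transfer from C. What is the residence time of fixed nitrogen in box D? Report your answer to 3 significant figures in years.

13900 yr

Box A: F(A→B) = (191.5 + 73.78) − 39.82 = 225.46 Tg N/yr.
Box B: F(B→C) = (225.46 + 143.9) − 150.4 = 218.96 Tg N/yr.
Box C: F(C→D) = (218.96 + 118.4) − 144.5 = 192.86 Tg N/yr.
Box D throughput = its input = 192.86 Tg N/yr; τ = 2.683×10^6 / 192.86 = 13910 yr.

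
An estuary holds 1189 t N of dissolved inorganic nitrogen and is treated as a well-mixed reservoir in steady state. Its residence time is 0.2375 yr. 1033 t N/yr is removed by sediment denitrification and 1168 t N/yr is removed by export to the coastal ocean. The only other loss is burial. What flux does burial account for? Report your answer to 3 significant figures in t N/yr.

2810 t N/yr

Total removal F = M/τ = 1189 / 0.2375 = 5006 t N/yr.
Burial = F − (1033 + 1168) = 5006 − 2201 = 2805 t N/yr.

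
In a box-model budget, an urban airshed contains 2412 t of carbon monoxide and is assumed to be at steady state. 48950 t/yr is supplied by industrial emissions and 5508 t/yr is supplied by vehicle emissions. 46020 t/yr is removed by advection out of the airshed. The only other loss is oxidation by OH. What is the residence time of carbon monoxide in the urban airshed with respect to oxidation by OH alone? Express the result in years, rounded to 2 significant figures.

At steady state ΣF_in = ΣF_out.
ΣF_in = 48950 + 5508 = 54458 t/yr.
Oxidation by OH flux = ΣF_in − (46020) = 54458 − 46020 = 8438 t/yr.
τ = M / F = 2412 / 8438 = 0.2858 yr.

0.29 yr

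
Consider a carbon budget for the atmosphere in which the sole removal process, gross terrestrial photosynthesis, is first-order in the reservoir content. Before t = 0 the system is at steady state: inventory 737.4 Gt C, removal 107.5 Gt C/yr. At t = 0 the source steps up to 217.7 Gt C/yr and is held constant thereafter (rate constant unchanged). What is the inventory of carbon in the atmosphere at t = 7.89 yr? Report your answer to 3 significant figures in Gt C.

1250 Gt C

τ = M₀/F₀ = 737.4/107.5 = 6.860 yr; rate constant k = 1/τ.
New steady state M_∞ = F₁/k = F₁·τ = 217.7 × 6.860 = 1493.3 Gt C.
M(t) = M_∞ + (M₀ − M_∞)·e^(−t/τ); t/τ = 7.89/6.860 = 1.150, so e^(−t/τ) = 0.3166.
M(t) = 1493.3 − 755.9 × 0.3166 = 1254.0 Gt C.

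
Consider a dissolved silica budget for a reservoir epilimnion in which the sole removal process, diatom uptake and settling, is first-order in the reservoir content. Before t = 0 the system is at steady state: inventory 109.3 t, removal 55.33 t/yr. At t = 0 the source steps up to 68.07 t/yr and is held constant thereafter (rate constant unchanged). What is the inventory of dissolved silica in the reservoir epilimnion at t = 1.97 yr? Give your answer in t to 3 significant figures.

τ = M₀/F₀ = 109.3/55.33 = 1.975 yr; rate constant k = 1/τ.
New steady state M_∞ = F₁/k = F₁·τ = 68.07 × 1.975 = 134.47 t.
M(t) = M_∞ + (M₀ − M_∞)·e^(−t/τ); t/τ = 1.97/1.975 = 0.9973, so e^(−t/τ) = 0.3689.
M(t) = 134.47 − 25.17 × 0.3689 = 125.18 t.

125 t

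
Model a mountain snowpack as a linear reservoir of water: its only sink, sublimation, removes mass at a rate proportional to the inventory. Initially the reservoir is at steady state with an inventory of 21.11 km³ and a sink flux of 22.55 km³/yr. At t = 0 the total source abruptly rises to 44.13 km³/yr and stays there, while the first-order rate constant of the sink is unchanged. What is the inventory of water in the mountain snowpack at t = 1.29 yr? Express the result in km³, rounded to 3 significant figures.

Residence time τ = M₀/F₀ = 0.9361 yr. The eventual steady state is M_∞ = M₀·(F₁/F₀) = 21.11 × 44.13/22.55 = 41.312 km³.
The anomaly ΔM(t) = M(t) − M_∞ decays as ΔM₀·e^(−t/τ) with ΔM₀ = 21.11 − 41.312 = −20.20 km³.
At t = 1.29 yr, e^(−t/τ) = e^(−1.378) = 0.2521, so ΔM = −5.093 km³ and M = 41.312 − 5.093 = 36.219 km³.

36.2 km³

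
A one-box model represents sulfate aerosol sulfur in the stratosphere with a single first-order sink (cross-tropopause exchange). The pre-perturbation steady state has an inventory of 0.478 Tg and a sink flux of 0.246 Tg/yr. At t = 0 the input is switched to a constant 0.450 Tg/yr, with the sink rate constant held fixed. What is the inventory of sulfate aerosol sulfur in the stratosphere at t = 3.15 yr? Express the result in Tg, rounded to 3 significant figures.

0.796 Tg

τ = M₀/F₀ = 0.478/0.246 = 1.943 yr; rate constant k = 1/τ.
New steady state M_∞ = F₁/k = F₁·τ = 0.450 × 1.943 = 0.87439 Tg.
M(t) = M_∞ + (M₀ − M_∞)·e^(−t/τ); t/τ = 3.15/1.943 = 1.621, so e^(−t/τ) = 0.1977.
M(t) = 0.87439 − 0.3964 × 0.1977 = 0.79603 Tg.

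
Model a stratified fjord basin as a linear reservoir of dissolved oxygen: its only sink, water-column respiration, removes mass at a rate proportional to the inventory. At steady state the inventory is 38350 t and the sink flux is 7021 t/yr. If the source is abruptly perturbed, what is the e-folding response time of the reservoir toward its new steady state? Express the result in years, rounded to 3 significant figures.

5.46 yr

For a linear reservoir the response time equals the residence time τ = M/F.
τ = 38350 / 7021 = 5.462 yr.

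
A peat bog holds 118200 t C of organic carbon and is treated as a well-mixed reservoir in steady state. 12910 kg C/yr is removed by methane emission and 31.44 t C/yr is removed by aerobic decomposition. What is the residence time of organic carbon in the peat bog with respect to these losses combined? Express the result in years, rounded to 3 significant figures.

Convert the methane emission flux: 12910 kg C/yr = 12.91 t C/yr.
Total removal = 12.91 + 31.44 = 44.350 t C/yr.
τ = M / ΣF_out = 118200 / 44.350 = 2665 yr.

2670 yr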